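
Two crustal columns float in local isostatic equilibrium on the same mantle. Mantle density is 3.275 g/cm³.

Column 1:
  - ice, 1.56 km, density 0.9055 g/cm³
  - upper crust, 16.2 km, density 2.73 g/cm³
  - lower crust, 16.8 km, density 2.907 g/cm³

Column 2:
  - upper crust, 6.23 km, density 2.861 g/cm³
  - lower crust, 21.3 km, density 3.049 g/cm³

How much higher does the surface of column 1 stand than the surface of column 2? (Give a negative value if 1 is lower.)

For any compensation level in the mantle, the mantle terms cancel and isostasy reduces to e = (Σt_1 − Σt_2) − (Σ(ρt)_1 − Σ(ρt)_2) / ρ_m.
Σt_1 = 34.56 km; Σt_2 = 27.53 km; Σ(ρt)_1 = 94.47618; Σ(ρt)_2 = 82.76773 (in km·g/cm³).
e = (34.56 − 27.53) − (94.47618 − 82.76773) / 3.275 = 3.45 km.

3.45 km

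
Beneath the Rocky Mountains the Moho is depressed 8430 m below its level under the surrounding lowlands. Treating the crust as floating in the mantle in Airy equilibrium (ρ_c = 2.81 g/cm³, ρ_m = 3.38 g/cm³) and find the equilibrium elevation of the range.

1710 m

In Airy isostatic equilibrium: ρ_c h = (ρ_m − ρ_c) r.
h = r (ρ_m − ρ_c) / ρ_c = 8430 m × (3.38 − 2.81) / 2.81 = 1710 m.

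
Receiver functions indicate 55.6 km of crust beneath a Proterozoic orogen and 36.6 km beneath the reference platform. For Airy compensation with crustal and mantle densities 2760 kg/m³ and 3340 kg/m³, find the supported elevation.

3.3 km

Excess crust Δ = 55.6 km − 36.6 km = 19 km, split between elevation h and root r with h + r = Δ.
Airy balance ρ_c h = (ρ_m − ρ_c) r gives r = h ρ_c/(ρ_m − ρ_c), so h (1 + ρ_c/(ρ_m − ρ_c)) = Δ, i.e. h = Δ (ρ_m − ρ_c)/ρ_m.
h = 19 km × 580/3340 = 3.3 km.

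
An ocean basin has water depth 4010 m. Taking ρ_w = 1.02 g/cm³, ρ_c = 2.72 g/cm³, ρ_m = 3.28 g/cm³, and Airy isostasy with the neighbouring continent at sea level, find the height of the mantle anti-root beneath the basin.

12200 m

Equating mass per unit area of the two columns: replacing crust with seawater at the top is compensated by replacing crust with mantle at the base: d (ρ_c − ρ_w) = a (ρ_m − ρ_c).
a = d (ρ_c − ρ_w)/(ρ_m − ρ_c) = 4010 m × 1.7/0.56 = 12200 m.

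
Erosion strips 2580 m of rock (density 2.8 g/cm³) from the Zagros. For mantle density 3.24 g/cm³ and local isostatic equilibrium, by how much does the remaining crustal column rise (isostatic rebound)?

Unloading: uplift u = e ρ_c/ρ_m = 2580 m × 2.8/3.24 = 2230 m.

2230 m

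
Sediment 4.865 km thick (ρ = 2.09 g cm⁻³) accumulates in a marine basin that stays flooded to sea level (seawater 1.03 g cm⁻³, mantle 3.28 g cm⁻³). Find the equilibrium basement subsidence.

Submarine loading: the sediment displaces seawater, and the subsidence is in turn flooded, so s (ρ_m − ρ_w) = t (ρ_sed − ρ_w).
s = 4.865 km × (2.09 − 1.03) / (3.28 − 1.03) = 2.29 km.

2.29 km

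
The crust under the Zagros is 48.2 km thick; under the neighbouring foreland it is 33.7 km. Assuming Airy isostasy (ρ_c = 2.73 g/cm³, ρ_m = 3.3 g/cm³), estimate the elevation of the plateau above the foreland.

Excess crust Δ = 48.2 km − 33.7 km = 14.5 km, split between elevation h and root r with h + r = Δ.
Airy balance ρ_c h = (ρ_m − ρ_c) r gives r = h ρ_c/(ρ_m − ρ_c), so h (1 + ρ_c/(ρ_m − ρ_c)) = Δ, i.e. h = Δ (ρ_m − ρ_c)/ρ_m.
h = 14.5 km × 0.57/3.3 = 2.5 km.

2.5 km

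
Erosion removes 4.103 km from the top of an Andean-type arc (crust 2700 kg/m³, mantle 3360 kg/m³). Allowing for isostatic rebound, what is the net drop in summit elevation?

0.806 km

Rebound u = e ρ_c/ρ_m = 4.103 km × 2700/3360 = 3.297 km.
Net surface drop = e − u = 4.103 km − 3.297 km = e (ρ_m − ρ_c)/ρ_m = 0.806 km.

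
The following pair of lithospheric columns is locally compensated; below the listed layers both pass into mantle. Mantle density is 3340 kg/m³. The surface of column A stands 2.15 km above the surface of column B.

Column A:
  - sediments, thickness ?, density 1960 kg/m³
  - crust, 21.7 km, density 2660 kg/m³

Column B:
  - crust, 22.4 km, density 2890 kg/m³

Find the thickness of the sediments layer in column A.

1.82 km

Take the compensation level at the base of the deeper column (depth z_c below the surface of column A) and equate Σ ρ_i t_i down to z_c; mantle fills any gap and the z_c terms cancel.
Column A: x×1960 + 21.7×2660 + (z_c − 21.7 − x)×3340
Column B: 2.15×0 + 22.4×2890 + (z_c − 2.15 − 22.4)×3340
The z_c×3340 term appears on both sides and cancels. Collect the known terms of each column as K = Σ(ρt)_known − 3340 × (depth of known layers): K_A = 57722 − 3340×21.7 = −14756; K_B = 64736 − 3340×(2.15 + 22.4) = −17261.
Balance: K_A − x×(3340 − 1960) = K_B, so x = (K_A − K_B)/(3340 − 1960) = 2505/1380 = 1.82 km.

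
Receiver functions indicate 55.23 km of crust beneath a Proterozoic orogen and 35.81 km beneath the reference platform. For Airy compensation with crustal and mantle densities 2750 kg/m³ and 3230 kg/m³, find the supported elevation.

Excess crust Δ = 55.23 km − 35.81 km = 19.42 km, split between elevation h and root r with h + r = Δ.
Airy balance ρ_c h = (ρ_m − ρ_c) r gives r = h ρ_c/(ρ_m − ρ_c), so h (1 + ρ_c/(ρ_m − ρ_c)) = Δ, i.e. h = Δ (ρ_m − ρ_c)/ρ_m.
h = 19.42 km × 480/3230 = 2.89 km.

2.89 km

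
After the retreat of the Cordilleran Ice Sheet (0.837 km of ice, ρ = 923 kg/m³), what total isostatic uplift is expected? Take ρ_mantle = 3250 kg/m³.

Removing the load lets mantle flow back in; uplift u satisfies ρ_ice t = ρ_m u.
u = t ρ_ice/ρ_m = 0.837 km × 923/3250 = 0.238 km.

0.238 km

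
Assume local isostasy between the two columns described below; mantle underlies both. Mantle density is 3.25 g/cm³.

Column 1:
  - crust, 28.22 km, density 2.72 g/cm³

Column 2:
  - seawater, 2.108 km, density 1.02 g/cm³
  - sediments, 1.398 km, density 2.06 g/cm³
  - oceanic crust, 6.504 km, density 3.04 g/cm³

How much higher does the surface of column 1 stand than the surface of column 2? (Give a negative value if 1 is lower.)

For any compensation level in the mantle, the mantle terms cancel and isostasy reduces to e = (Σt_1 − Σt_2) − (Σ(ρt)_1 − Σ(ρt)_2) / ρ_m.
Σt_1 = 28.22 km; Σt_2 = 10.01 km; Σ(ρt)_1 = 76.7584; Σ(ρt)_2 = 24.8022 (in km·g/cm³).
e = (28.22 − 10.01) − (76.7584 − 24.8022) / 3.25 = 2.22 km.

2.22 km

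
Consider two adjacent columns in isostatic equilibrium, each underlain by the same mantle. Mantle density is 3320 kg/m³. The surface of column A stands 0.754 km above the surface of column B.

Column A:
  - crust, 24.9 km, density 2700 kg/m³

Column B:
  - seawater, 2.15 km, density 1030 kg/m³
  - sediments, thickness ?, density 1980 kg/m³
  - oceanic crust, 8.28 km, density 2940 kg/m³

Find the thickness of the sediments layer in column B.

3.63 km

Take the compensation level at the base of the deeper column (depth z_c below the surface of column A) and equate Σ ρ_i t_i down to z_c; mantle fills any gap and the z_c terms cancel.
Column A: 24.9×2700 + (z_c − 24.9)×3320
Column B: 0.754×0 + 2.15×1030 + x×1980 + 8.28×2940 + (z_c − 0.754 − 10.43 − x)×3320
The z_c×3320 term appears on both sides and cancels. Collect the known terms of each column as K = Σ(ρt)_known − 3320 × (depth of known layers): K_A = 67230 − 3320×24.9 = −15438; K_B = 26557.7 − 3320×(0.754 + 10.43) = −10573.18.
Balance: K_A = K_B − x×(3320 − 1980), so x = (K_B − K_A)/(3320 − 1980) = 4864.82/1340 = 3.63 km.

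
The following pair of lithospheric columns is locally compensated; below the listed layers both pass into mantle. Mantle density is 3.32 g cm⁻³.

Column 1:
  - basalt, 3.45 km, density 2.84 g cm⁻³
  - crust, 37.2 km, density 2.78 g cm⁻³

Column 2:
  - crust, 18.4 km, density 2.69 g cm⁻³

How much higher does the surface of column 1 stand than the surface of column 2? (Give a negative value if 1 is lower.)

For any compensation level in the mantle, the mantle terms cancel and isostasy reduces to e = (Σt_1 − Σt_2) − (Σ(ρt)_1 − Σ(ρt)_2) / ρ_m.
Σt_1 = 40.65 km; Σt_2 = 18.4 km; Σ(ρt)_1 = 113.214; Σ(ρt)_2 = 49.496 (in km·g cm⁻³).
e = (40.65 − 18.4) − (113.214 − 49.496) / 3.32 = 3.06 km.

3.06 km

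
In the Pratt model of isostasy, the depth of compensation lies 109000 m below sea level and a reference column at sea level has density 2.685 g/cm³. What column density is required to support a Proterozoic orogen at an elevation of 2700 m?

2.62 g/cm³

Pratt balance: ρ_ref D = ρ (D + h).
ρ = ρ_ref D/(D + h) = 2.685 × 109000 m/(109000 m + 2700 m) = 2.62 g/cm³.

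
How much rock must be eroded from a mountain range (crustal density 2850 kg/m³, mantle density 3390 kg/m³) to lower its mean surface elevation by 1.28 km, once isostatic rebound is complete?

8.04 km

Net drop Δ = e − u = e − e ρ_c/ρ_m = e (ρ_m − ρ_c)/ρ_m.
e = Δ ρ_m/(ρ_m − ρ_c) = 1.28 km × 3390/540 = 8.04 km.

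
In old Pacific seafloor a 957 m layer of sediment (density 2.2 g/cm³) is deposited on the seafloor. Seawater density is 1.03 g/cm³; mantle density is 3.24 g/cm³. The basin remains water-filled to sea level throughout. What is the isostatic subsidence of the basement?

Submarine loading: the sediment displaces seawater, and the subsidence is in turn flooded, so s (ρ_m − ρ_w) = t (ρ_sed − ρ_w).
s = 957 m × (2.2 − 1.03) / (3.24 − 1.03) = 507 m.

507 m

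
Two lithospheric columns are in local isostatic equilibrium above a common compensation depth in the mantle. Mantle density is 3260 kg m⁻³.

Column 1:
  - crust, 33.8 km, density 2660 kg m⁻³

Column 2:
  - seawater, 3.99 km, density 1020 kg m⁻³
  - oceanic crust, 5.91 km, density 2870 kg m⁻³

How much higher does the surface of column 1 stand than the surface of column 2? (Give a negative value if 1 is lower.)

2.77 km

For any compensation level in the mantle, the mantle terms cancel and isostasy reduces to e = (Σt_1 − Σt_2) − (Σ(ρt)_1 − Σ(ρt)_2) / ρ_m.
Σt_1 = 33.8 km; Σt_2 = 9.9 km; Σ(ρt)_1 = 89908; Σ(ρt)_2 = 21031.5 (in km·kg m⁻³).
e = (33.8 − 9.9) − (89908 − 21031.5) / 3260 = 2.77 km.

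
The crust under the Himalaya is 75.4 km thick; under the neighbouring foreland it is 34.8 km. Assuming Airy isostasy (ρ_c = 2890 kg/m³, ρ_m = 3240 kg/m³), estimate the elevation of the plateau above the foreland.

Excess crust Δ = 75.4 km − 34.8 km = 40.6 km, split between elevation h and root r with h + r = Δ.
Airy balance ρ_c h = (ρ_m − ρ_c) r gives r = h ρ_c/(ρ_m − ρ_c), so h (1 + ρ_c/(ρ_m − ρ_c)) = Δ, i.e. h = Δ (ρ_m − ρ_c)/ρ_m.
h = 40.6 km × 350/3240 = 4.39 km.

4.39 km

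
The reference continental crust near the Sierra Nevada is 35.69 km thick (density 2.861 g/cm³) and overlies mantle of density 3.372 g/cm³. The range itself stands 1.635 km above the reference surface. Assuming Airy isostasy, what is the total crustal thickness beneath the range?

46.5 km

Root depth r = h ρ_c / (ρ_m − ρ_c) = 1.635 km × 2.861 / 0.511 = 9.154 km.
Total thickness = T + h + r = 35.69 km + 1.635 km + 9.154 km = 46.5 km.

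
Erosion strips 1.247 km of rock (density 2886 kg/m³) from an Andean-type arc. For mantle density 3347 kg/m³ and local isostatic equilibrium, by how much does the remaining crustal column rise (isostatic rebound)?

Unloading: uplift u = e ρ_c/ρ_m = 1.247 km × 2886/3347 = 1.08 km.

1.08 km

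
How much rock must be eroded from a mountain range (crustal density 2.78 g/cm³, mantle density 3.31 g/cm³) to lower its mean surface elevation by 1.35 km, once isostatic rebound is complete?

Net drop Δ = e − u = e − e ρ_c/ρ_m = e (ρ_m − ρ_c)/ρ_m.
e = Δ ρ_m/(ρ_m − ρ_c) = 1.35 km × 3.31/0.53 = 8.43 km.

8.43 km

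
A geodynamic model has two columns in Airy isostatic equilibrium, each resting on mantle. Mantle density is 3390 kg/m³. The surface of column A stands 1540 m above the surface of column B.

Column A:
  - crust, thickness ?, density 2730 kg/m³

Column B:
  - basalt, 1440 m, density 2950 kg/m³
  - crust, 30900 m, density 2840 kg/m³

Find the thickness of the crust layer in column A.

Take the compensation level at the base of the deeper column (depth z_c below the surface of column A) and equate Σ ρ_i t_i down to z_c; mantle fills any gap and the z_c terms cancel.
Column A: x×2730 + (z_c − 0 − x)×3390
Column B: 1540×0 + 1440×2950 + 30900×2840 + (z_c − 1540 − 32340)×3390
The z_c×3390 term appears on both sides and cancels. Collect the known terms of each column as K = Σ(ρt)_known − 3390 × (depth of known layers): K_A = 0 − 3390×0 = 0; K_B = 92004000 − 3390×(1540 + 32340) = −22849200.
Balance: K_A − x×(3390 − 2730) = K_B, so x = (K_A − K_B)/(3390 − 2730) = 22849200/660 = 34600 m.

34600 m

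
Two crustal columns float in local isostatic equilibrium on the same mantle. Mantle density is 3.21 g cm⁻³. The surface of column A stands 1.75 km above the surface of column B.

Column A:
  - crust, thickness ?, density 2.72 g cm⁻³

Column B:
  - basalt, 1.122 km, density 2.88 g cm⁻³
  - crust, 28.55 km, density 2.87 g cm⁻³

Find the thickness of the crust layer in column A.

32 km

Take the compensation level at the base of the deeper column (depth z_c below the surface of column A) and equate Σ ρ_i t_i down to z_c; mantle fills any gap and the z_c terms cancel.
Column A: x×2.72 + (z_c − 0 − x)×3.21
Column B: 1.75×0 + 1.122×2.88 + 28.55×2.87 + (z_c − 1.75 − 29.672)×3.21
The z_c×3.21 term appears on both sides and cancels. Collect the known terms of each column as K = Σ(ρt)_known − 3.21 × (depth of known layers): K_A = 0 − 3.21×0 = 0; K_B = 85.16986 − 3.21×(1.75 + 29.672) = −15.69476.
Balance: K_A − x×(3.21 − 2.72) = K_B, so x = (K_A − K_B)/(3.21 − 2.72) = 15.6948/0.49 = 32 km.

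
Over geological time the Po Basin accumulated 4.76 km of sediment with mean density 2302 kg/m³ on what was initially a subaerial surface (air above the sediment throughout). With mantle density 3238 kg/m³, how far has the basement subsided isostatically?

3.38 km

Subaerial load: s = t ρ_sed / ρ_m = 4.76 km × 2302/3238 = 3.38 km.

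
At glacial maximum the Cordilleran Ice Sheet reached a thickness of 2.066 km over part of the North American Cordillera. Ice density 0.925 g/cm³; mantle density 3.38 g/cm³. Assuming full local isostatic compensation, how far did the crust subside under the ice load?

0.565 km

By Archimedes' principle applied to the lithosphere: the ice load ρ_ice t is balanced by mantle displaced below, ρ_m s.
s = t ρ_ice / ρ_m = 2.066 km × 0.925/3.38 = 0.565 km.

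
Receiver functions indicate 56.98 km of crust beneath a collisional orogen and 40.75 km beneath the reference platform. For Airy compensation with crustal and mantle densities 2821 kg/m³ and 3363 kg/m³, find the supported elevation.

2.62 km

Excess crust Δ = 56.98 km − 40.75 km = 16.23 km, split between elevation h and root r with h + r = Δ.
Airy balance ρ_c h = (ρ_m − ρ_c) r gives r = h ρ_c/(ρ_m − ρ_c), so h (1 + ρ_c/(ρ_m − ρ_c)) = Δ, i.e. h = Δ (ρ_m − ρ_c)/ρ_m.
h = 16.23 km × 542/3363 = 2.62 km.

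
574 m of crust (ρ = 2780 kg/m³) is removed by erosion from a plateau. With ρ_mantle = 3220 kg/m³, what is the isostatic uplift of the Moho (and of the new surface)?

496 m

Unloading: uplift u = e ρ_c/ρ_m = 574 m × 2780/3220 = 496 m.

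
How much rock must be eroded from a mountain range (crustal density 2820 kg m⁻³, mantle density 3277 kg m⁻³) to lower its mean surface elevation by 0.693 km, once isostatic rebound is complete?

Net drop Δ = e − u = e − e ρ_c/ρ_m = e (ρ_m − ρ_c)/ρ_m.
e = Δ ρ_m/(ρ_m − ρ_c) = 0.693 km × 3277/457 = 4.97 km.

4.97 km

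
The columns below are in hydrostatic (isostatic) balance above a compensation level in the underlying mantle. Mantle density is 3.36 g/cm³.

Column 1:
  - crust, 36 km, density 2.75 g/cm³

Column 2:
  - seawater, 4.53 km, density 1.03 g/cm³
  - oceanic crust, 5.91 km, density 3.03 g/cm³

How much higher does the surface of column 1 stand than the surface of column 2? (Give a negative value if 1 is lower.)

For any compensation level in the mantle, the mantle terms cancel and isostasy reduces to e = (Σt_1 − Σt_2) − (Σ(ρt)_1 − Σ(ρt)_2) / ρ_m.
Σt_1 = 36 km; Σt_2 = 10.44 km; Σ(ρt)_1 = 99; Σ(ρt)_2 = 22.5732 (in km·g/cm³).
e = (36 − 10.44) − (99 − 22.5732) / 3.36 = 2.81 km.

2.81 km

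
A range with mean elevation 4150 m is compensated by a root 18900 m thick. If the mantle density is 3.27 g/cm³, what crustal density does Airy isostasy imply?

ρ_c h = (ρ_m − ρ_c) r → ρ_c (h + r) = ρ_m r → ρ_c = ρ_m r / (h + r).
ρ_c = 3.27 × 18900 m / (4150 m + 18900 m) = 2.68 g/cm³.

2.68 g/cm³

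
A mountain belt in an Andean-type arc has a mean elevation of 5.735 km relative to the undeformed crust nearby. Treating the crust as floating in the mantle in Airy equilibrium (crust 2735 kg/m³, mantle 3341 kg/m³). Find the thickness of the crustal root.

In Airy isostatic equilibrium: the weight of the topography is balanced by the buoyancy of the root, ρ_c h = (ρ_m − ρ_c) r.
r = h · ρ_c / (ρ_m − ρ_c) = 5.735 km × 2735 / (3341 − 2735) = 25.9 km.

25.9 km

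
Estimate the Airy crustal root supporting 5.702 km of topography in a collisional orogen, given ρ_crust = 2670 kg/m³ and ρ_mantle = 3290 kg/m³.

24.6 km

By Archimedes' principle applied to the lithosphere: the weight of the topography is balanced by the buoyancy of the root, ρ_c h = (ρ_m − ρ_c) r.
r = h · ρ_c / (ρ_m − ρ_c) = 5.702 km × 2670 / (3290 − 2670) = 24.6 km.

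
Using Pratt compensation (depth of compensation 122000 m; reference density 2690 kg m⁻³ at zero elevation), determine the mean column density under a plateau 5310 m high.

2580 kg m⁻³

Pratt balance: ρ_ref D = ρ (D + h).
ρ = ρ_ref D/(D + h) = 2690 × 122000 m/(122000 m + 5310 m) = 2580 kg m⁻³.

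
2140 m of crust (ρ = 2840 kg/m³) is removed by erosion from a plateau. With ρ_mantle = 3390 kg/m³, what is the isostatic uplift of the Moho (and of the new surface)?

1790 m

Unloading: uplift u = e ρ_c/ρ_m = 2140 m × 2840/3390 = 1790 m.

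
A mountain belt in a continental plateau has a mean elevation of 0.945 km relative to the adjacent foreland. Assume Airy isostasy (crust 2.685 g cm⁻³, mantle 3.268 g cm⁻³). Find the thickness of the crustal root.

4.35 km

By Archimedes' principle applied to the lithosphere: the weight of the topography is balanced by the buoyancy of the root, ρ_c h = (ρ_m − ρ_c) r.
r = h · ρ_c / (ρ_m − ρ_c) = 0.945 km × 2.685 / (3.268 − 2.685) = 4.35 km.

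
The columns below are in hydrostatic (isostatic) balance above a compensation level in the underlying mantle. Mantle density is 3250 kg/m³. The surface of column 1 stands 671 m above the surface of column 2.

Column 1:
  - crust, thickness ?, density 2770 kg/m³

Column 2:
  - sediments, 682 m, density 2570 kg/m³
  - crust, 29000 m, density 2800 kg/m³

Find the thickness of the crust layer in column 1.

Take the compensation level at the base of the deeper column (depth z_c below the surface of column 1) and equate Σ ρ_i t_i down to z_c; mantle fills any gap and the z_c terms cancel.
Column 1: x×2770 + (z_c − 0 − x)×3250
Column 2: 671×0 + 682×2570 + 29000×2800 + (z_c − 671 − 29682)×3250
The z_c×3250 term appears on both sides and cancels. Collect the known terms of each column as K = Σ(ρt)_known − 3250 × (depth of known layers): K_1 = 0 − 3250×0 = 0; K_2 = 82952740 − 3250×(671 + 29682) = −15694510.
Balance: K_1 − x×(3250 − 2770) = K_2, so x = (K_1 − K_2)/(3250 − 2770) = 15694500/480 = 32700 m.

32700 m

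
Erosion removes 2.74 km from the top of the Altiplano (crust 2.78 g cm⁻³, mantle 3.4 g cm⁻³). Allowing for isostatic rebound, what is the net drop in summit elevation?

Rebound u = e ρ_c/ρ_m = 2.74 km × 2.78/3.4 = 2.24 km.
Net surface drop = e − u = 2.74 km − 2.24 km = e (ρ_m − ρ_c)/ρ_m = 0.5 km.

0.5 km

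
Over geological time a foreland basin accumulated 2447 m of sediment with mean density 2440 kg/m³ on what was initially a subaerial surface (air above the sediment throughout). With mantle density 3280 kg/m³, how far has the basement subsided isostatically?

Subaerial load: s = t ρ_sed / ρ_m = 2447 m × 2440/3280 = 1820 m.

1820 m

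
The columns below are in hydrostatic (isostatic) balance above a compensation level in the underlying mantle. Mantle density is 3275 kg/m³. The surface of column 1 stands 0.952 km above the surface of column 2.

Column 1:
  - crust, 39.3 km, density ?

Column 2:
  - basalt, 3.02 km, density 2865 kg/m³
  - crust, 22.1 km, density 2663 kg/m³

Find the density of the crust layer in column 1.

2820 kg/m³

Take the compensation level at the base of the deeper column (depth z_c below the surface of column 1) and equate Σ ρ_i t_i down to z_c; mantle fills any gap and the z_c terms cancel.
Column 1: 39.3×ρ + (z_c − 39.3)×3275
Column 2: 0.952×0 + 3.02×2865 + 22.1×2663 + (z_c − 0.952 − 25.12)×3275
The z_c×3275 term appears on both sides and cancels. Collect the known terms of each column as K = Σ(ρt)_known − 3275 × (depth of known layers): K_1 = 0 − 3275×39.3 = −128707.5; K_2 = 67504.6 − 3275×(0.952 + 25.12) = −17881.2.
Balance: K_1 + 39.3×ρ = K_2, so ρ = (K_2 − K_1)/39.3 = 110826/39.3 = 2820 kg/m³.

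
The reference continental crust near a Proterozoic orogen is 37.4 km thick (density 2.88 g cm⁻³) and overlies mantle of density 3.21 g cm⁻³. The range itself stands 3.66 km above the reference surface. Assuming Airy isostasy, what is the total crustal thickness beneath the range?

Root depth r = h ρ_c / (ρ_m − ρ_c) = 3.66 km × 2.88 / 0.33 = 31.94 km.
Total thickness = T + h + r = 37.4 km + 3.66 km + 31.94 km = 73 km.

73 km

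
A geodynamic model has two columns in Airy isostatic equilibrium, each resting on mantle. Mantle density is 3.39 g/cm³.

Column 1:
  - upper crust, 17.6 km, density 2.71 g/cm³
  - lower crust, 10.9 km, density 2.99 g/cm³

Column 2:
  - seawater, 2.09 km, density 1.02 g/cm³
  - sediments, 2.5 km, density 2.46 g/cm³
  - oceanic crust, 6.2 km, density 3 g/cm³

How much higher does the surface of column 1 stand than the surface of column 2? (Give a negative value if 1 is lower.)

For any compensation level in the mantle, the mantle terms cancel and isostasy reduces to e = (Σt_1 − Σt_2) − (Σ(ρt)_1 − Σ(ρt)_2) / ρ_m.
Σt_1 = 28.5 km; Σt_2 = 10.79 km; Σ(ρt)_1 = 80.287; Σ(ρt)_2 = 26.8818 (in km·g/cm³).
e = (28.5 − 10.79) − (80.287 − 26.8818) / 3.39 = 1.96 km.

1.96 km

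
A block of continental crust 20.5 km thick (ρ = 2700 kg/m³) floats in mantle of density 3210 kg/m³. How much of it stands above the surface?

Floating equilibrium: submerged depth d = t ρ_obj/ρ_fluid = 20.5 km × 2700/3210 = 17.24 km.
Freeboard = t − d = 20.5 km − 17.24 km = 3.26 km.

3.26 km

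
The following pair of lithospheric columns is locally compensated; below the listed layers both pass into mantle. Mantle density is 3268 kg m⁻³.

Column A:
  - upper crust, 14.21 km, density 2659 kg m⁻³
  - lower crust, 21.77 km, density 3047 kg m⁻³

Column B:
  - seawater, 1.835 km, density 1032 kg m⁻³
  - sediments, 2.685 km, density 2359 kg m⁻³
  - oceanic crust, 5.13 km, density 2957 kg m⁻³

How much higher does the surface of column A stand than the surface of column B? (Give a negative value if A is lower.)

1.63 km

For any compensation level in the mantle, the mantle terms cancel and isostasy reduces to e = (Σt_A − Σt_B) − (Σ(ρt)_A − Σ(ρt)_B) / ρ_m.
Σt_A = 35.98 km; Σt_B = 9.65 km; Σ(ρt)_A = 104117.58; Σ(ρt)_B = 23397.045 (in km·kg m⁻³).
e = (35.98 − 9.65) − (104117.58 − 23397.045) / 3268 = 1.63 km.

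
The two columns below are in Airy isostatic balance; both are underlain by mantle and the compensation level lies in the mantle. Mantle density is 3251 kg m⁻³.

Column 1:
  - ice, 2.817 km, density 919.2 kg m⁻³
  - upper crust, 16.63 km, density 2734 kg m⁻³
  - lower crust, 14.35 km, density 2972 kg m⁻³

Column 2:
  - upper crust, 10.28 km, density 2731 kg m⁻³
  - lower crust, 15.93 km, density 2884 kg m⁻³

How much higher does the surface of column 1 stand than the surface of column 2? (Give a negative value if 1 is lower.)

For any compensation level in the mantle, the mantle terms cancel and isostasy reduces to e = (Σt_1 − Σt_2) − (Σ(ρt)_1 − Σ(ρt)_2) / ρ_m.
Σt_1 = 33.797 km; Σt_2 = 26.21 km; Σ(ρt)_1 = 90704.0064; Σ(ρt)_2 = 74016.8 (in km·kg m⁻³).
e = (33.797 − 26.21) − (90704.0064 − 74016.8) / 3251 = 2.45 km.

2.45 km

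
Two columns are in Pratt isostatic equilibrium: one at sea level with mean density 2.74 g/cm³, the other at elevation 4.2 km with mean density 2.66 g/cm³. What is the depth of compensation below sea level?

ρ_ref D = ρ (D + h) → D (ρ_ref − ρ) = ρ h.
D = ρ h/(ρ_ref − ρ) = 2.66 × 4.2 km/(2.74 − 2.66) = 140 km.

140 km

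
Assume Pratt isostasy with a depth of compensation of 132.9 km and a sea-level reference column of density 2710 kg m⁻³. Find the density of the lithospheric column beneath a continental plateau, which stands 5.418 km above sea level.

2600 kg m⁻³

Pratt balance: ρ_ref D = ρ (D + h).
ρ = ρ_ref D/(D + h) = 2710 × 132.9 km/(132.9 km + 5.418 km) = 2600 kg m⁻³.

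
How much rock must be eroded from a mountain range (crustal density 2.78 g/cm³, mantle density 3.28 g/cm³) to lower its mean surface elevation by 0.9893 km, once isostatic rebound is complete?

6.49 km

Net drop Δ = e − u = e − e ρ_c/ρ_m = e (ρ_m − ρ_c)/ρ_m.
e = Δ ρ_m/(ρ_m − ρ_c) = 0.9893 km × 3.28/0.5 = 6.49 km.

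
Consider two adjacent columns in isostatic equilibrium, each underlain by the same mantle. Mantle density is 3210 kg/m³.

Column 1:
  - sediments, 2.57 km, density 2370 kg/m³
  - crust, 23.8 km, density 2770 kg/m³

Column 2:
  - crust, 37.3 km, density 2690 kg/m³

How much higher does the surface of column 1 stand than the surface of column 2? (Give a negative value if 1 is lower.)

For any compensation level in the mantle, the mantle terms cancel and isostasy reduces to e = (Σt_1 − Σt_2) − (Σ(ρt)_1 − Σ(ρt)_2) / ρ_m.
Σt_1 = 26.37 km; Σt_2 = 37.3 km; Σ(ρt)_1 = 72016.9; Σ(ρt)_2 = 100337 (in km·kg/m³).
e = (26.37 − 37.3) − (72016.9 − 100337) / 3210 = −2.11 km.

−2.11 km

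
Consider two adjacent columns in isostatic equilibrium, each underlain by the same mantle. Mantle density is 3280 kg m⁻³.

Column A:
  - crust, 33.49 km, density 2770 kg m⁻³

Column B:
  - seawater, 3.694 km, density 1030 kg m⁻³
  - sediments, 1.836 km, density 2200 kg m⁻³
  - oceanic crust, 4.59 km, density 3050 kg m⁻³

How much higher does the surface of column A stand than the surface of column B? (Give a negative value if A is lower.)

For any compensation level in the mantle, the mantle terms cancel and isostasy reduces to e = (Σt_A − Σt_B) − (Σ(ρt)_A − Σ(ρt)_B) / ρ_m.
Σt_A = 33.49 km; Σt_B = 10.12 km; Σ(ρt)_A = 92767.3; Σ(ρt)_B = 21843.52 (in km·kg m⁻³).
e = (33.49 − 10.12) − (92767.3 − 21843.52) / 3280 = 1.75 km.

1.75 km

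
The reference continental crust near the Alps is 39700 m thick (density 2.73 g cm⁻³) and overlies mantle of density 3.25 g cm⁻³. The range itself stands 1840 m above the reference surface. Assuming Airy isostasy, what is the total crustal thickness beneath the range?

Root depth r = h ρ_c / (ρ_m − ρ_c) = 1840 m × 2.73 / 0.52 = 9660 m.
Total thickness = T + h + r = 39700 m + 1840 m + 9660 m = 51200 m.

51200 m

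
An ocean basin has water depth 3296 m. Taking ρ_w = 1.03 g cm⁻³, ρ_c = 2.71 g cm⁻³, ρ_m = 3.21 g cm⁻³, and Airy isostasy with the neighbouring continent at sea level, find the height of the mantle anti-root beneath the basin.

Balancing pressure at the compensation depth: replacing crust with seawater at the top is compensated by replacing crust with mantle at the base: d (ρ_c − ρ_w) = a (ρ_m − ρ_c).
a = d (ρ_c − ρ_w)/(ρ_m − ρ_c) = 3296 m × 1.68/0.5 = 11100 m.

11100 m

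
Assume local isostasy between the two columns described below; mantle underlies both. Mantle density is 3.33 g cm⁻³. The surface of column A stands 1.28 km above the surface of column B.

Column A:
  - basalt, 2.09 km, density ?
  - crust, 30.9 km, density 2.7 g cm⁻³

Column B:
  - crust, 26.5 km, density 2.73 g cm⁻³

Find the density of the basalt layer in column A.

3 g cm⁻³

Take the compensation level at the base of the deeper column (depth z_c below the surface of column A) and equate Σ ρ_i t_i down to z_c; mantle fills any gap and the z_c terms cancel.
Column A: 2.09×ρ + 30.9×2.7 + (z_c − 32.99)×3.33
Column B: 1.28×0 + 26.5×2.73 + (z_c − 1.28 − 26.5)×3.33
The z_c×3.33 term appears on both sides and cancels. Collect the known terms of each column as K = Σ(ρt)_known − 3.33 × (depth of known layers): K_A = 83.43 − 3.33×32.99 = −26.4267; K_B = 72.345 − 3.33×(1.28 + 26.5) = −20.1624.
Balance: K_A + 2.09×ρ = K_B, so ρ = (K_B − K_A)/2.09 = 6.2643/2.09 = 3 g cm⁻³.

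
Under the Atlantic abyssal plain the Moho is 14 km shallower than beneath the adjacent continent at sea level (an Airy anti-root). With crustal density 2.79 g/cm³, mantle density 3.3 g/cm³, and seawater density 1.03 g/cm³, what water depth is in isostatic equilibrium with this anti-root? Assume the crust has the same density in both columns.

4.06 km

Replacing a thickness d of crust by seawater at the top must be balanced by replacing crust with mantle at the base: d (ρ_c − ρ_w) = a (ρ_m − ρ_c).
d = a (ρ_m − ρ_c)/(ρ_c − ρ_w) = 14 km × 0.51/1.76 = 4.06 km.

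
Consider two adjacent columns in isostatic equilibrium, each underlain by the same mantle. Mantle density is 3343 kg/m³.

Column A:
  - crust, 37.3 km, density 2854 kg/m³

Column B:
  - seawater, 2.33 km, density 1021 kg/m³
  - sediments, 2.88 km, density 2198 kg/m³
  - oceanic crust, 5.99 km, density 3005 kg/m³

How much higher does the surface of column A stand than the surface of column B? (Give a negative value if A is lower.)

2.25 km

For any compensation level in the mantle, the mantle terms cancel and isostasy reduces to e = (Σt_A − Σt_B) − (Σ(ρt)_A − Σ(ρt)_B) / ρ_m.
Σt_A = 37.3 km; Σt_B = 11.2 km; Σ(ρt)_A = 106454.2; Σ(ρt)_B = 26709.12 (in km·kg/m³).
e = (37.3 − 11.2) − (106454.2 − 26709.12) / 3343 = 2.25 km.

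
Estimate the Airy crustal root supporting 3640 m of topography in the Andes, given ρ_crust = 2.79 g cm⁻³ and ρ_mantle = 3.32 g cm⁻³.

19200 m

In Airy isostatic equilibrium: the weight of the topography is balanced by the buoyancy of the root, ρ_c h = (ρ_m − ρ_c) r.
r = h · ρ_c / (ρ_m − ρ_c) = 3640 m × 2.79 / (3.32 − 2.79) = 19200 m.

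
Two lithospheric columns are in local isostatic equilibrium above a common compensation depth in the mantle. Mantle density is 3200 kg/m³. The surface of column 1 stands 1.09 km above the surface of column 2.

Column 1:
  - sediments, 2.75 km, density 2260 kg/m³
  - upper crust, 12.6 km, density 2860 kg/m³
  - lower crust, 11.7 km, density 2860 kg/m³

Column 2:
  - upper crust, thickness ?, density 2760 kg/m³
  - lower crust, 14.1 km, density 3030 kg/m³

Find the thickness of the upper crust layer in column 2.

11.3 km

Take the compensation level at the base of the deeper column (depth z_c below the surface of column 1) and equate Σ ρ_i t_i down to z_c; mantle fills any gap and the z_c terms cancel.
Column 1: 2.75×2260 + 12.6×2860 + 11.7×2860 + (z_c − 27.05)×3200
Column 2: 1.09×0 + x×2760 + 14.1×3030 + (z_c − 1.09 − 14.1 − x)×3200
The z_c×3200 term appears on both sides and cancels. Collect the known terms of each column as K = Σ(ρt)_known − 3200 × (depth of known layers): K_1 = 75713 − 3200×27.05 = −10847; K_2 = 42723 − 3200×(1.09 + 14.1) = −5885.
Balance: K_1 = K_2 − x×(3200 − 2760), so x = (K_2 − K_1)/(3200 − 2760) = 4962/440 = 11.3 km.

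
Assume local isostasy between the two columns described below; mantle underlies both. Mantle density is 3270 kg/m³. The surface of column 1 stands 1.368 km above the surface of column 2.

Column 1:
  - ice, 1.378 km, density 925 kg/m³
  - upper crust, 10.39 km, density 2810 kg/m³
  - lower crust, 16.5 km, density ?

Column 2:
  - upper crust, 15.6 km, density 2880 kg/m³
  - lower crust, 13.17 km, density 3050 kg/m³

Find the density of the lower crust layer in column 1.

2940 kg/m³

Take the compensation level at the base of the deeper column (depth z_c below the surface of column 1) and equate Σ ρ_i t_i down to z_c; mantle fills any gap and the z_c terms cancel.
Column 1: 1.378×925 + 10.39×2810 + 16.5×ρ + (z_c − 28.268)×3270
Column 2: 1.368×0 + 15.6×2880 + 13.17×3050 + (z_c − 1.368 − 28.77)×3270
The z_c×3270 term appears on both sides and cancels. Collect the known terms of each column as K = Σ(ρt)_known − 3270 × (depth of known layers): K_1 = 30470.55 − 3270×28.268 = −61965.81; K_2 = 85096.5 − 3270×(1.368 + 28.77) = −13454.76.
Balance: K_1 + 16.5×ρ = K_2, so ρ = (K_2 − K_1)/16.5 = 48511.1/16.5 = 2940 kg/m³.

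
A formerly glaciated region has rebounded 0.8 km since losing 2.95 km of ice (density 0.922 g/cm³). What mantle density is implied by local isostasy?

ρ_m = ρ_ice t / u = 0.922 × 2.95 km/0.8 km = 3.4 g/cm³.

3.4 g/cm³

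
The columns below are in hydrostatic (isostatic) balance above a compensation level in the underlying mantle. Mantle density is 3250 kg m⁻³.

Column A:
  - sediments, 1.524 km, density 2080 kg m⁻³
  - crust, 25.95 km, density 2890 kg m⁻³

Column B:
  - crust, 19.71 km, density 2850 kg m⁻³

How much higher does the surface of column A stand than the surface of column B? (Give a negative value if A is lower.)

0.997 km

For any compensation level in the mantle, the mantle terms cancel and isostasy reduces to e = (Σt_A − Σt_B) − (Σ(ρt)_A − Σ(ρt)_B) / ρ_m.
Σt_A = 27.474 km; Σt_B = 19.71 km; Σ(ρt)_A = 78165.42; Σ(ρt)_B = 56173.5 (in km·kg m⁻³).
e = (27.474 − 19.71) − (78165.42 − 56173.5) / 3250 = 0.997 km.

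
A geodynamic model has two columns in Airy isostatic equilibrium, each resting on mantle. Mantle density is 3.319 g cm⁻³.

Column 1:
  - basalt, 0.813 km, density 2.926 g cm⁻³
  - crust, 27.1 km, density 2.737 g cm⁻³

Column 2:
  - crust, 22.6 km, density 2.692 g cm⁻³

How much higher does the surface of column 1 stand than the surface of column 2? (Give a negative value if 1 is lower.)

For any compensation level in the mantle, the mantle terms cancel and isostasy reduces to e = (Σt_1 − Σt_2) − (Σ(ρt)_1 − Σ(ρt)_2) / ρ_m.
Σt_1 = 27.913 km; Σt_2 = 22.6 km; Σ(ρt)_1 = 76.551538; Σ(ρt)_2 = 60.8392 (in km·g cm⁻³).
e = (27.913 − 22.6) − (76.551538 − 60.8392) / 3.319 = 0.579 km.

0.579 km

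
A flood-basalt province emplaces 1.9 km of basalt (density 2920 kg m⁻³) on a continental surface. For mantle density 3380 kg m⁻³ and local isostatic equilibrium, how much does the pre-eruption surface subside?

Subaerial loading: s = t ρ_load / ρ_m.
s = 1.9 km × 2920/3380 = 1.64 km.

1.64 km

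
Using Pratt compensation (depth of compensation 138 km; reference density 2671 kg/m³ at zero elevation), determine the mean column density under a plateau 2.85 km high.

Pratt balance: ρ_ref D = ρ (D + h).
ρ = ρ_ref D/(D + h) = 2671 × 138 km/(138 km + 2.85 km) = 2620 kg/m³.

2620 kg/m³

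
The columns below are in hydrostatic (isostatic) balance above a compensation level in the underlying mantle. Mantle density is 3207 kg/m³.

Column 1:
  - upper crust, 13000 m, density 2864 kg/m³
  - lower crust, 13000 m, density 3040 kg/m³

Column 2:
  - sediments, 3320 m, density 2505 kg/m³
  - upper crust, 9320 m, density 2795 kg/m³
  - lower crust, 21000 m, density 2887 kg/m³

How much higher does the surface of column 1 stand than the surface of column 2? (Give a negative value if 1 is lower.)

For any compensation level in the mantle, the mantle terms cancel and isostasy reduces to e = (Σt_1 − Σt_2) − (Σ(ρt)_1 − Σ(ρt)_2) / ρ_m.
Σt_1 = 26000 m; Σt_2 = 33640 m; Σ(ρt)_1 = 76752000; Σ(ρt)_2 = 94993000 (in m·kg/m³).
e = (26000 − 33640) − (76752000 − 94993000) / 3207 = −1950 m.

−1950 m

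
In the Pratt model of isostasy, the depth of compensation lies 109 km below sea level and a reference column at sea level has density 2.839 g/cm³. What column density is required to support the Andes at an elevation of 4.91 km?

Pratt balance: ρ_ref D = ρ (D + h).
ρ = ρ_ref D/(D + h) = 2.839 × 109 km/(109 km + 4.91 km) = 2.72 g/cm³.

2.72 g/cm³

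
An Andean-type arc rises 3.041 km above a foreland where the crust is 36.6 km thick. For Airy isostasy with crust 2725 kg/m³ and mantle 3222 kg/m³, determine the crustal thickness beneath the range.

56.3 km

Root depth r = h ρ_c / (ρ_m − ρ_c) = 3.041 km × 2725 / 497 = 16.67 km.
Total thickness = T + h + r = 36.6 km + 3.041 km + 16.67 km = 56.3 km.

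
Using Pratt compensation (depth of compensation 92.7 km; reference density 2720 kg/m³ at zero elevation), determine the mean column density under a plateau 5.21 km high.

Pratt balance: ρ_ref D = ρ (D + h).
ρ = ρ_ref D/(D + h) = 2720 × 92.7 km/(92.7 km + 5.21 km) = 2580 kg/m³.

2580 kg/m³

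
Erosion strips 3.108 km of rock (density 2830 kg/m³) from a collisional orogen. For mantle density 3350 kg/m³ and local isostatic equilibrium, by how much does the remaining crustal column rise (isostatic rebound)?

2.63 km

Unloading: uplift u = e ρ_c/ρ_m = 3.108 km × 2830/3350 = 2.63 km.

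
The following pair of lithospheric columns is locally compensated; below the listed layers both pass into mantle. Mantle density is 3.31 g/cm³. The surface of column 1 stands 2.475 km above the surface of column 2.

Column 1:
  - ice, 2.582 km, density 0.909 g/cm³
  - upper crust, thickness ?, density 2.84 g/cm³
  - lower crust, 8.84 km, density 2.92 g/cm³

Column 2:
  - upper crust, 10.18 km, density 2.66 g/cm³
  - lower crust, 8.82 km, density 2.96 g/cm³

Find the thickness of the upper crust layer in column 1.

17.6 km

Take the compensation level at the base of the deeper column (depth z_c below the surface of column 1) and equate Σ ρ_i t_i down to z_c; mantle fills any gap and the z_c terms cancel.
Column 1: 2.582×0.909 + x×2.84 + 8.84×2.92 + (z_c − 11.422 − x)×3.31
Column 2: 2.475×0 + 10.18×2.66 + 8.82×2.96 + (z_c − 2.475 − 19)×3.31
The z_c×3.31 term appears on both sides and cancels. Collect the known terms of each column as K = Σ(ρt)_known − 3.31 × (depth of known layers): K_1 = 28.159838 − 3.31×11.422 = −9.646982; K_2 = 53.186 − 3.31×(2.475 + 19) = −17.89625.
Balance: K_1 − x×(3.31 − 2.84) = K_2, so x = (K_1 − K_2)/(3.31 − 2.84) = 8.24927/0.47 = 17.6 km.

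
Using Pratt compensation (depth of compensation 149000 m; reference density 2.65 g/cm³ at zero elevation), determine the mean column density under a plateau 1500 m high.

Pratt balance: ρ_ref D = ρ (D + h).
ρ = ρ_ref D/(D + h) = 2.65 × 149000 m/(149000 m + 1500 m) = 2.62 g/cm³.

2.62 g/cm³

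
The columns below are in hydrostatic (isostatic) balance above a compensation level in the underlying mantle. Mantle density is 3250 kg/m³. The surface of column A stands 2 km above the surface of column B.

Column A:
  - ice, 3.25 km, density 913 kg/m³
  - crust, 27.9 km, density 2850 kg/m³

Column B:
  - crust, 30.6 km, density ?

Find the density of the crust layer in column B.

Take the compensation level at the base of the deeper column (depth z_c below the surface of column A) and equate Σ ρ_i t_i down to z_c; mantle fills any gap and the z_c terms cancel.
Column A: 3.25×913 + 27.9×2850 + (z_c − 31.15)×3250
Column B: 2×0 + 30.6×ρ + (z_c − 2 − 30.6)×3250
The z_c×3250 term appears on both sides and cancels. Collect the known terms of each column as K = Σ(ρt)_known − 3250 × (depth of known layers): K_A = 82482.25 − 3250×31.15 = −18755.25; K_B = 0 − 3250×(2 + 30.6) = −105950.
Balance: K_A = K_B + 30.6×ρ, so ρ = (K_A − K_B)/30.6 = 87194.8/30.6 = 2850 kg/m³.

2850 kg/m³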